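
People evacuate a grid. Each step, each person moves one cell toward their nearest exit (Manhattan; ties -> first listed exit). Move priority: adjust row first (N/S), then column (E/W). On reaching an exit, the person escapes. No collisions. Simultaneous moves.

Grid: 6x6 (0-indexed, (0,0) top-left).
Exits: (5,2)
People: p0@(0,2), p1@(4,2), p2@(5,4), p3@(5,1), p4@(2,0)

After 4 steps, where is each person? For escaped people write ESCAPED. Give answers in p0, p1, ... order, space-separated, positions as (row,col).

Step 1: p0:(0,2)->(1,2) | p1:(4,2)->(5,2)->EXIT | p2:(5,4)->(5,3) | p3:(5,1)->(5,2)->EXIT | p4:(2,0)->(3,0)
Step 2: p0:(1,2)->(2,2) | p1:escaped | p2:(5,3)->(5,2)->EXIT | p3:escaped | p4:(3,0)->(4,0)
Step 3: p0:(2,2)->(3,2) | p1:escaped | p2:escaped | p3:escaped | p4:(4,0)->(5,0)
Step 4: p0:(3,2)->(4,2) | p1:escaped | p2:escaped | p3:escaped | p4:(5,0)->(5,1)

(4,2) ESCAPED ESCAPED ESCAPED (5,1)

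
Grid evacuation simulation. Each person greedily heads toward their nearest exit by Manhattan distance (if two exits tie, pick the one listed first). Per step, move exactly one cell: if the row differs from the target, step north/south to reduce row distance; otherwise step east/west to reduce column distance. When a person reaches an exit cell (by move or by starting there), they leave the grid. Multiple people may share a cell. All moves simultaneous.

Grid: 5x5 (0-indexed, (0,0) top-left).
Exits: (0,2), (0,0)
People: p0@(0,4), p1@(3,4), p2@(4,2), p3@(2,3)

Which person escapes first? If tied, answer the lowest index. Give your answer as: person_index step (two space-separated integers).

Answer: 0 2

Derivation:
Step 1: p0:(0,4)->(0,3) | p1:(3,4)->(2,4) | p2:(4,2)->(3,2) | p3:(2,3)->(1,3)
Step 2: p0:(0,3)->(0,2)->EXIT | p1:(2,4)->(1,4) | p2:(3,2)->(2,2) | p3:(1,3)->(0,3)
Step 3: p0:escaped | p1:(1,4)->(0,4) | p2:(2,2)->(1,2) | p3:(0,3)->(0,2)->EXIT
Step 4: p0:escaped | p1:(0,4)->(0,3) | p2:(1,2)->(0,2)->EXIT | p3:escaped
Step 5: p0:escaped | p1:(0,3)->(0,2)->EXIT | p2:escaped | p3:escaped
Exit steps: [2, 5, 4, 3]
First to escape: p0 at step 2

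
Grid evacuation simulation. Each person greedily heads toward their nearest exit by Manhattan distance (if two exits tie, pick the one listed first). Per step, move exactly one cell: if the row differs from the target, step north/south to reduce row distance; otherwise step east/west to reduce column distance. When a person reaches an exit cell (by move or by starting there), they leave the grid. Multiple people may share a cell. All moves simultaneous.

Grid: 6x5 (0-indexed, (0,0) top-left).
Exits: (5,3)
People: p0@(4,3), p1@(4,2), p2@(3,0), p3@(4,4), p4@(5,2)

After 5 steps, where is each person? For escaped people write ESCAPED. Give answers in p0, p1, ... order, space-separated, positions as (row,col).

Step 1: p0:(4,3)->(5,3)->EXIT | p1:(4,2)->(5,2) | p2:(3,0)->(4,0) | p3:(4,4)->(5,4) | p4:(5,2)->(5,3)->EXIT
Step 2: p0:escaped | p1:(5,2)->(5,3)->EXIT | p2:(4,0)->(5,0) | p3:(5,4)->(5,3)->EXIT | p4:escaped
Step 3: p0:escaped | p1:escaped | p2:(5,0)->(5,1) | p3:escaped | p4:escaped
Step 4: p0:escaped | p1:escaped | p2:(5,1)->(5,2) | p3:escaped | p4:escaped
Step 5: p0:escaped | p1:escaped | p2:(5,2)->(5,3)->EXIT | p3:escaped | p4:escaped

ESCAPED ESCAPED ESCAPED ESCAPED ESCAPED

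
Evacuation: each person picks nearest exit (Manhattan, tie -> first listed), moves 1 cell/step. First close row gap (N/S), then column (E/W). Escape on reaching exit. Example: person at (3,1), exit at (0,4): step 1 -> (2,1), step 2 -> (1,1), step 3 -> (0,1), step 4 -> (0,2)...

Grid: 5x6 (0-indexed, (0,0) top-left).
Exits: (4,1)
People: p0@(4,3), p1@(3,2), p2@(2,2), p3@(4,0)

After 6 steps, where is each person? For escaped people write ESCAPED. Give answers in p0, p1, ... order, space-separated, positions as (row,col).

Step 1: p0:(4,3)->(4,2) | p1:(3,2)->(4,2) | p2:(2,2)->(3,2) | p3:(4,0)->(4,1)->EXIT
Step 2: p0:(4,2)->(4,1)->EXIT | p1:(4,2)->(4,1)->EXIT | p2:(3,2)->(4,2) | p3:escaped
Step 3: p0:escaped | p1:escaped | p2:(4,2)->(4,1)->EXIT | p3:escaped

ESCAPED ESCAPED ESCAPED ESCAPED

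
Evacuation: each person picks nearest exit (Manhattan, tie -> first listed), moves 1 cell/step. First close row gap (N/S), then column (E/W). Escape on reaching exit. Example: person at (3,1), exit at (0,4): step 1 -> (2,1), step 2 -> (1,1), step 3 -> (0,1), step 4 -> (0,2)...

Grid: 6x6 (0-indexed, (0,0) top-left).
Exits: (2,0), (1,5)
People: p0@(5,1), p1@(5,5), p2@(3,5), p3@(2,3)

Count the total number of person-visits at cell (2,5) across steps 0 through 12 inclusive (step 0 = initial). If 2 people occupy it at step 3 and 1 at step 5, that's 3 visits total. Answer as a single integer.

Answer: 2

Derivation:
Step 0: p0@(5,1) p1@(5,5) p2@(3,5) p3@(2,3) -> at (2,5): 0 [-], cum=0
Step 1: p0@(4,1) p1@(4,5) p2@(2,5) p3@(2,2) -> at (2,5): 1 [p2], cum=1
Step 2: p0@(3,1) p1@(3,5) p2@ESC p3@(2,1) -> at (2,5): 0 [-], cum=1
Step 3: p0@(2,1) p1@(2,5) p2@ESC p3@ESC -> at (2,5): 1 [p1], cum=2
Step 4: p0@ESC p1@ESC p2@ESC p3@ESC -> at (2,5): 0 [-], cum=2
Total visits = 2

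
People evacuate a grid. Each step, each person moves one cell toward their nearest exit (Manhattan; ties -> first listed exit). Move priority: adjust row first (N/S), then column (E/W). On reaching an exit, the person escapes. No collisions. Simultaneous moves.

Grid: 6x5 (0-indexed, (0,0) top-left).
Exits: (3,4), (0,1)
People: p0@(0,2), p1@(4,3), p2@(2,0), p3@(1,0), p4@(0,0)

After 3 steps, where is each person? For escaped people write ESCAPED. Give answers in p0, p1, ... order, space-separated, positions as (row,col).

Step 1: p0:(0,2)->(0,1)->EXIT | p1:(4,3)->(3,3) | p2:(2,0)->(1,0) | p3:(1,0)->(0,0) | p4:(0,0)->(0,1)->EXIT
Step 2: p0:escaped | p1:(3,3)->(3,4)->EXIT | p2:(1,0)->(0,0) | p3:(0,0)->(0,1)->EXIT | p4:escaped
Step 3: p0:escaped | p1:escaped | p2:(0,0)->(0,1)->EXIT | p3:escaped | p4:escaped

ESCAPED ESCAPED ESCAPED ESCAPED ESCAPED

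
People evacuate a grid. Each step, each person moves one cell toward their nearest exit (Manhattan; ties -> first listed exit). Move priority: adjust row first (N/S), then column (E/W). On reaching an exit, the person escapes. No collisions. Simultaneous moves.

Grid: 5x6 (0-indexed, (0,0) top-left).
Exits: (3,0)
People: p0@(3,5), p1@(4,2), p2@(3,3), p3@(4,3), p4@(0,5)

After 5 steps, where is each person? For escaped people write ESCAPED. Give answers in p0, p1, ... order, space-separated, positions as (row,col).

Step 1: p0:(3,5)->(3,4) | p1:(4,2)->(3,2) | p2:(3,3)->(3,2) | p3:(4,3)->(3,3) | p4:(0,5)->(1,5)
Step 2: p0:(3,4)->(3,3) | p1:(3,2)->(3,1) | p2:(3,2)->(3,1) | p3:(3,3)->(3,2) | p4:(1,5)->(2,5)
Step 3: p0:(3,3)->(3,2) | p1:(3,1)->(3,0)->EXIT | p2:(3,1)->(3,0)->EXIT | p3:(3,2)->(3,1) | p4:(2,5)->(3,5)
Step 4: p0:(3,2)->(3,1) | p1:escaped | p2:escaped | p3:(3,1)->(3,0)->EXIT | p4:(3,5)->(3,4)
Step 5: p0:(3,1)->(3,0)->EXIT | p1:escaped | p2:escaped | p3:escaped | p4:(3,4)->(3,3)

ESCAPED ESCAPED ESCAPED ESCAPED (3,3)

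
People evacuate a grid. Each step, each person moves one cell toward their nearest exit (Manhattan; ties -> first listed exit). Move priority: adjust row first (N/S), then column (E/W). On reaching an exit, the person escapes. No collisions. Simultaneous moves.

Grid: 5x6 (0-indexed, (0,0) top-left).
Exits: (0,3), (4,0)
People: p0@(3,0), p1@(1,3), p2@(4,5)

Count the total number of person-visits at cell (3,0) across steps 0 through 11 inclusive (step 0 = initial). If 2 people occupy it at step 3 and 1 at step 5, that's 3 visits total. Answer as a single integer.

Step 0: p0@(3,0) p1@(1,3) p2@(4,5) -> at (3,0): 1 [p0], cum=1
Step 1: p0@ESC p1@ESC p2@(4,4) -> at (3,0): 0 [-], cum=1
Step 2: p0@ESC p1@ESC p2@(4,3) -> at (3,0): 0 [-], cum=1
Step 3: p0@ESC p1@ESC p2@(4,2) -> at (3,0): 0 [-], cum=1
Step 4: p0@ESC p1@ESC p2@(4,1) -> at (3,0): 0 [-], cum=1
Step 5: p0@ESC p1@ESC p2@ESC -> at (3,0): 0 [-], cum=1
Total visits = 1

Answer: 1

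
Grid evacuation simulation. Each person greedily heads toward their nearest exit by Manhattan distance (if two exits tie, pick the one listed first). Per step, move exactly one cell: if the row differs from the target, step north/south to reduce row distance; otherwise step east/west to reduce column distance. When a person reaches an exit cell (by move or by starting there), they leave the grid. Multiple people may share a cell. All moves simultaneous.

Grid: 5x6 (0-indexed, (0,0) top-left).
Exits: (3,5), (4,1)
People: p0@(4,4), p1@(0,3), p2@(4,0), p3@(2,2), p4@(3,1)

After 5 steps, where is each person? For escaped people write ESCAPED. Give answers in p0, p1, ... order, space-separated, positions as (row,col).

Step 1: p0:(4,4)->(3,4) | p1:(0,3)->(1,3) | p2:(4,0)->(4,1)->EXIT | p3:(2,2)->(3,2) | p4:(3,1)->(4,1)->EXIT
Step 2: p0:(3,4)->(3,5)->EXIT | p1:(1,3)->(2,3) | p2:escaped | p3:(3,2)->(4,2) | p4:escaped
Step 3: p0:escaped | p1:(2,3)->(3,3) | p2:escaped | p3:(4,2)->(4,1)->EXIT | p4:escaped
Step 4: p0:escaped | p1:(3,3)->(3,4) | p2:escaped | p3:escaped | p4:escaped
Step 5: p0:escaped | p1:(3,4)->(3,5)->EXIT | p2:escaped | p3:escaped | p4:escaped

ESCAPED ESCAPED ESCAPED ESCAPED ESCAPED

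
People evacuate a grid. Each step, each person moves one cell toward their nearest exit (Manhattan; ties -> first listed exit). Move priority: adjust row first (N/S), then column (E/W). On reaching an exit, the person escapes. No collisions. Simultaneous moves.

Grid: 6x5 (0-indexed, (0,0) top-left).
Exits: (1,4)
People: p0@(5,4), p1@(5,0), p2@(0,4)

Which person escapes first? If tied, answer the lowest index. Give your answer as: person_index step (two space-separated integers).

Step 1: p0:(5,4)->(4,4) | p1:(5,0)->(4,0) | p2:(0,4)->(1,4)->EXIT
Step 2: p0:(4,4)->(3,4) | p1:(4,0)->(3,0) | p2:escaped
Step 3: p0:(3,4)->(2,4) | p1:(3,0)->(2,0) | p2:escaped
Step 4: p0:(2,4)->(1,4)->EXIT | p1:(2,0)->(1,0) | p2:escaped
Step 5: p0:escaped | p1:(1,0)->(1,1) | p2:escaped
Step 6: p0:escaped | p1:(1,1)->(1,2) | p2:escaped
Step 7: p0:escaped | p1:(1,2)->(1,3) | p2:escaped
Step 8: p0:escaped | p1:(1,3)->(1,4)->EXIT | p2:escaped
Exit steps: [4, 8, 1]
First to escape: p2 at step 1

Answer: 2 1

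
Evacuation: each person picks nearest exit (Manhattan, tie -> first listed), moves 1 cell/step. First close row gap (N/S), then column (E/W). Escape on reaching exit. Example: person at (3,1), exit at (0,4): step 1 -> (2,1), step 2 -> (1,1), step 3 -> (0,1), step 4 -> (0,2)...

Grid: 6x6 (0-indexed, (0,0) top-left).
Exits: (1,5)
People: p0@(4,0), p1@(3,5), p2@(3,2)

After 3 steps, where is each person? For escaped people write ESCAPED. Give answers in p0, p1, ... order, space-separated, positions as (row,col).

Step 1: p0:(4,0)->(3,0) | p1:(3,5)->(2,5) | p2:(3,2)->(2,2)
Step 2: p0:(3,0)->(2,0) | p1:(2,5)->(1,5)->EXIT | p2:(2,2)->(1,2)
Step 3: p0:(2,0)->(1,0) | p1:escaped | p2:(1,2)->(1,3)

(1,0) ESCAPED (1,3)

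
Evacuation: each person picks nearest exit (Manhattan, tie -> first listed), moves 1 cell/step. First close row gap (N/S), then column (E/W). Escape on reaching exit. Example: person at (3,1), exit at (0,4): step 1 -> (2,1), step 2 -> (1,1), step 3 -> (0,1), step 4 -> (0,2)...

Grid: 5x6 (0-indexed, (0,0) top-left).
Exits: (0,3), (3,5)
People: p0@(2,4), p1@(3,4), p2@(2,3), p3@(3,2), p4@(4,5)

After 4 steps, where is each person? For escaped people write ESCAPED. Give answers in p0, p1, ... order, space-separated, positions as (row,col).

Step 1: p0:(2,4)->(3,4) | p1:(3,4)->(3,5)->EXIT | p2:(2,3)->(1,3) | p3:(3,2)->(3,3) | p4:(4,5)->(3,5)->EXIT
Step 2: p0:(3,4)->(3,5)->EXIT | p1:escaped | p2:(1,3)->(0,3)->EXIT | p3:(3,3)->(3,4) | p4:escaped
Step 3: p0:escaped | p1:escaped | p2:escaped | p3:(3,4)->(3,5)->EXIT | p4:escaped

ESCAPED ESCAPED ESCAPED ESCAPED ESCAPED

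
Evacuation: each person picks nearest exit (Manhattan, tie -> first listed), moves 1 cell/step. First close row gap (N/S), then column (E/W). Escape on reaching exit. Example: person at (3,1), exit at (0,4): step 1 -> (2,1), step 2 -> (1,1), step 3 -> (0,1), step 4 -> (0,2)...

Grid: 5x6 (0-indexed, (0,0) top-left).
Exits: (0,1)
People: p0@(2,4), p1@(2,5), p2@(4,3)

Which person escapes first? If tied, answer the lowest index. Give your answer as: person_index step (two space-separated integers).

Step 1: p0:(2,4)->(1,4) | p1:(2,5)->(1,5) | p2:(4,3)->(3,3)
Step 2: p0:(1,4)->(0,4) | p1:(1,5)->(0,5) | p2:(3,3)->(2,3)
Step 3: p0:(0,4)->(0,3) | p1:(0,5)->(0,4) | p2:(2,3)->(1,3)
Step 4: p0:(0,3)->(0,2) | p1:(0,4)->(0,3) | p2:(1,3)->(0,3)
Step 5: p0:(0,2)->(0,1)->EXIT | p1:(0,3)->(0,2) | p2:(0,3)->(0,2)
Step 6: p0:escaped | p1:(0,2)->(0,1)->EXIT | p2:(0,2)->(0,1)->EXIT
Exit steps: [5, 6, 6]
First to escape: p0 at step 5

Answer: 0 5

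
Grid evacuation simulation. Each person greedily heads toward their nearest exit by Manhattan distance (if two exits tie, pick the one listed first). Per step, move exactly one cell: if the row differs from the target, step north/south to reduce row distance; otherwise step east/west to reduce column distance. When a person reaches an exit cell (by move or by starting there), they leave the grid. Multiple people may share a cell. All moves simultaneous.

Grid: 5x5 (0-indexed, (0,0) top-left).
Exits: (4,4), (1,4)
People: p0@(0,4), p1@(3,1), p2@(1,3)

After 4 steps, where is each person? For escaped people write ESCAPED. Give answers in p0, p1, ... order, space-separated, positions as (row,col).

Step 1: p0:(0,4)->(1,4)->EXIT | p1:(3,1)->(4,1) | p2:(1,3)->(1,4)->EXIT
Step 2: p0:escaped | p1:(4,1)->(4,2) | p2:escaped
Step 3: p0:escaped | p1:(4,2)->(4,3) | p2:escaped
Step 4: p0:escaped | p1:(4,3)->(4,4)->EXIT | p2:escaped

ESCAPED ESCAPED ESCAPED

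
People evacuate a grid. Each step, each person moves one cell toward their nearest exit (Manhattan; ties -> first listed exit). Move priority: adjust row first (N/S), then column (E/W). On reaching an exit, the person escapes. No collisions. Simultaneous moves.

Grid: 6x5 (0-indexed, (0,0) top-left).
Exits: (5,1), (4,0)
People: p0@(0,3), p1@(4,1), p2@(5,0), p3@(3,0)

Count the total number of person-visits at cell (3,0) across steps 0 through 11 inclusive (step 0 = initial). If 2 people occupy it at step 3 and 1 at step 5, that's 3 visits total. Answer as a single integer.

Answer: 1

Derivation:
Step 0: p0@(0,3) p1@(4,1) p2@(5,0) p3@(3,0) -> at (3,0): 1 [p3], cum=1
Step 1: p0@(1,3) p1@ESC p2@ESC p3@ESC -> at (3,0): 0 [-], cum=1
Step 2: p0@(2,3) p1@ESC p2@ESC p3@ESC -> at (3,0): 0 [-], cum=1
Step 3: p0@(3,3) p1@ESC p2@ESC p3@ESC -> at (3,0): 0 [-], cum=1
Step 4: p0@(4,3) p1@ESC p2@ESC p3@ESC -> at (3,0): 0 [-], cum=1
Step 5: p0@(5,3) p1@ESC p2@ESC p3@ESC -> at (3,0): 0 [-], cum=1
Step 6: p0@(5,2) p1@ESC p2@ESC p3@ESC -> at (3,0): 0 [-], cum=1
Step 7: p0@ESC p1@ESC p2@ESC p3@ESC -> at (3,0): 0 [-], cum=1
Total visits = 1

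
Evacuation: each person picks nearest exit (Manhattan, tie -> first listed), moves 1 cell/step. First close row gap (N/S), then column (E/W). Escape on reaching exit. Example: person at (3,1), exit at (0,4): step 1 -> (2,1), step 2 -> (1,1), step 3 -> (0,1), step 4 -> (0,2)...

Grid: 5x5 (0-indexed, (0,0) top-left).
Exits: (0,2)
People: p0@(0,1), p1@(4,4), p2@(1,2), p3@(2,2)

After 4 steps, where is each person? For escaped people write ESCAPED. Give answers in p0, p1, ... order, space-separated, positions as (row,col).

Step 1: p0:(0,1)->(0,2)->EXIT | p1:(4,4)->(3,4) | p2:(1,2)->(0,2)->EXIT | p3:(2,2)->(1,2)
Step 2: p0:escaped | p1:(3,4)->(2,4) | p2:escaped | p3:(1,2)->(0,2)->EXIT
Step 3: p0:escaped | p1:(2,4)->(1,4) | p2:escaped | p3:escaped
Step 4: p0:escaped | p1:(1,4)->(0,4) | p2:escaped | p3:escaped

ESCAPED (0,4) ESCAPED ESCAPED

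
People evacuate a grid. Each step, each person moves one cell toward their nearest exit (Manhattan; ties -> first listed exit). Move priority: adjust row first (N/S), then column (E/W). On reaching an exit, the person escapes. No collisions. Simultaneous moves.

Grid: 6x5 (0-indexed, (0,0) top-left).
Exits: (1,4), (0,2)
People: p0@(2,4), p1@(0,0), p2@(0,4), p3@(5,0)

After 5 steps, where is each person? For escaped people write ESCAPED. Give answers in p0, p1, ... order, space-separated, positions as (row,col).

Step 1: p0:(2,4)->(1,4)->EXIT | p1:(0,0)->(0,1) | p2:(0,4)->(1,4)->EXIT | p3:(5,0)->(4,0)
Step 2: p0:escaped | p1:(0,1)->(0,2)->EXIT | p2:escaped | p3:(4,0)->(3,0)
Step 3: p0:escaped | p1:escaped | p2:escaped | p3:(3,0)->(2,0)
Step 4: p0:escaped | p1:escaped | p2:escaped | p3:(2,0)->(1,0)
Step 5: p0:escaped | p1:escaped | p2:escaped | p3:(1,0)->(0,0)

ESCAPED ESCAPED ESCAPED (0,0)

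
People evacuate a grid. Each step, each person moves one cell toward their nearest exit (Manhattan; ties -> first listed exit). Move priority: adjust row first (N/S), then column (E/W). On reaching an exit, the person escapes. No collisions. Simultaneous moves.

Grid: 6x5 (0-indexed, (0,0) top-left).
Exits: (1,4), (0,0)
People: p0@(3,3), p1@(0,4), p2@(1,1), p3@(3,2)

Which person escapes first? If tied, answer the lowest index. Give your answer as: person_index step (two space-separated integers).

Answer: 1 1

Derivation:
Step 1: p0:(3,3)->(2,3) | p1:(0,4)->(1,4)->EXIT | p2:(1,1)->(0,1) | p3:(3,2)->(2,2)
Step 2: p0:(2,3)->(1,3) | p1:escaped | p2:(0,1)->(0,0)->EXIT | p3:(2,2)->(1,2)
Step 3: p0:(1,3)->(1,4)->EXIT | p1:escaped | p2:escaped | p3:(1,2)->(1,3)
Step 4: p0:escaped | p1:escaped | p2:escaped | p3:(1,3)->(1,4)->EXIT
Exit steps: [3, 1, 2, 4]
First to escape: p1 at step 1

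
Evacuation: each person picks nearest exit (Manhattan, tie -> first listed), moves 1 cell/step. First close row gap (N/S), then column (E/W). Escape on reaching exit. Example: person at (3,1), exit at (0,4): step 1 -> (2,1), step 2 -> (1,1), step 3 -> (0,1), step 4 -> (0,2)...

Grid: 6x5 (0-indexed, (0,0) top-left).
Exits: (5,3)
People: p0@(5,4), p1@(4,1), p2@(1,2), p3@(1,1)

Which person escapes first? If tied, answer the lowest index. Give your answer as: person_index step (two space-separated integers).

Step 1: p0:(5,4)->(5,3)->EXIT | p1:(4,1)->(5,1) | p2:(1,2)->(2,2) | p3:(1,1)->(2,1)
Step 2: p0:escaped | p1:(5,1)->(5,2) | p2:(2,2)->(3,2) | p3:(2,1)->(3,1)
Step 3: p0:escaped | p1:(5,2)->(5,3)->EXIT | p2:(3,2)->(4,2) | p3:(3,1)->(4,1)
Step 4: p0:escaped | p1:escaped | p2:(4,2)->(5,2) | p3:(4,1)->(5,1)
Step 5: p0:escaped | p1:escaped | p2:(5,2)->(5,3)->EXIT | p3:(5,1)->(5,2)
Step 6: p0:escaped | p1:escaped | p2:escaped | p3:(5,2)->(5,3)->EXIT
Exit steps: [1, 3, 5, 6]
First to escape: p0 at step 1

Answer: 0 1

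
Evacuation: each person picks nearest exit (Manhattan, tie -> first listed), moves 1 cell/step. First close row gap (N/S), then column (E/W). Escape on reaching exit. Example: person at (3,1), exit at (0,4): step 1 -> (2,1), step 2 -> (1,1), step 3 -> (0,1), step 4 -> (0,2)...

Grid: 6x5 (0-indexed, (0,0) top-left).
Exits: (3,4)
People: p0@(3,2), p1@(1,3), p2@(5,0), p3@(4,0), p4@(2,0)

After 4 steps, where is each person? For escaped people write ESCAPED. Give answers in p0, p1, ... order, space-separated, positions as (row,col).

Step 1: p0:(3,2)->(3,3) | p1:(1,3)->(2,3) | p2:(5,0)->(4,0) | p3:(4,0)->(3,0) | p4:(2,0)->(3,0)
Step 2: p0:(3,3)->(3,4)->EXIT | p1:(2,3)->(3,3) | p2:(4,0)->(3,0) | p3:(3,0)->(3,1) | p4:(3,0)->(3,1)
Step 3: p0:escaped | p1:(3,3)->(3,4)->EXIT | p2:(3,0)->(3,1) | p3:(3,1)->(3,2) | p4:(3,1)->(3,2)
Step 4: p0:escaped | p1:escaped | p2:(3,1)->(3,2) | p3:(3,2)->(3,3) | p4:(3,2)->(3,3)

ESCAPED ESCAPED (3,2) (3,3) (3,3)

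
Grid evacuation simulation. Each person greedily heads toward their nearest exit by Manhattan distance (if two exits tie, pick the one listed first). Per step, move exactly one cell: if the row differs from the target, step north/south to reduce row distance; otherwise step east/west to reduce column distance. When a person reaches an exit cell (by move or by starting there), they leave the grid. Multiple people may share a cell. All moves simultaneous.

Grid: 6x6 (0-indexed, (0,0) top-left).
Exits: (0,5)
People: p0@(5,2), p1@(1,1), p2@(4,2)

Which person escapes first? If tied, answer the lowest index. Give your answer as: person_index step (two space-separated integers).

Answer: 1 5

Derivation:
Step 1: p0:(5,2)->(4,2) | p1:(1,1)->(0,1) | p2:(4,2)->(3,2)
Step 2: p0:(4,2)->(3,2) | p1:(0,1)->(0,2) | p2:(3,2)->(2,2)
Step 3: p0:(3,2)->(2,2) | p1:(0,2)->(0,3) | p2:(2,2)->(1,2)
Step 4: p0:(2,2)->(1,2) | p1:(0,3)->(0,4) | p2:(1,2)->(0,2)
Step 5: p0:(1,2)->(0,2) | p1:(0,4)->(0,5)->EXIT | p2:(0,2)->(0,3)
Step 6: p0:(0,2)->(0,3) | p1:escaped | p2:(0,3)->(0,4)
Step 7: p0:(0,3)->(0,4) | p1:escaped | p2:(0,4)->(0,5)->EXIT
Step 8: p0:(0,4)->(0,5)->EXIT | p1:escaped | p2:escaped
Exit steps: [8, 5, 7]
First to escape: p1 at step 5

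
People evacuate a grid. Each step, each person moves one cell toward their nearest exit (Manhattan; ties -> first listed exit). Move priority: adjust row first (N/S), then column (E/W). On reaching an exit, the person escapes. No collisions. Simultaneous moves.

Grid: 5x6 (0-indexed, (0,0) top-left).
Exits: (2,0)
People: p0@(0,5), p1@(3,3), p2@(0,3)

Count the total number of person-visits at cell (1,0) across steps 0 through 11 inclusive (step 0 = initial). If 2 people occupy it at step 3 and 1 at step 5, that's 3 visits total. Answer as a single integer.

Answer: 0

Derivation:
Step 0: p0@(0,5) p1@(3,3) p2@(0,3) -> at (1,0): 0 [-], cum=0
Step 1: p0@(1,5) p1@(2,3) p2@(1,3) -> at (1,0): 0 [-], cum=0
Step 2: p0@(2,5) p1@(2,2) p2@(2,3) -> at (1,0): 0 [-], cum=0
Step 3: p0@(2,4) p1@(2,1) p2@(2,2) -> at (1,0): 0 [-], cum=0
Step 4: p0@(2,3) p1@ESC p2@(2,1) -> at (1,0): 0 [-], cum=0
Step 5: p0@(2,2) p1@ESC p2@ESC -> at (1,0): 0 [-], cum=0
Step 6: p0@(2,1) p1@ESC p2@ESC -> at (1,0): 0 [-], cum=0
Step 7: p0@ESC p1@ESC p2@ESC -> at (1,0): 0 [-], cum=0
Total visits = 0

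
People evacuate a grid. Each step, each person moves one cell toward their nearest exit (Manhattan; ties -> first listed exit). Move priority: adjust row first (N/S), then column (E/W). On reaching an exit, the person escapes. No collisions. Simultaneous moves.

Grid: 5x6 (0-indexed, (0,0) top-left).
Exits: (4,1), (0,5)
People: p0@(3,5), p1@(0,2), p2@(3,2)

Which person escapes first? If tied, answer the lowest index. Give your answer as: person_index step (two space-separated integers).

Step 1: p0:(3,5)->(2,5) | p1:(0,2)->(0,3) | p2:(3,2)->(4,2)
Step 2: p0:(2,5)->(1,5) | p1:(0,3)->(0,4) | p2:(4,2)->(4,1)->EXIT
Step 3: p0:(1,5)->(0,5)->EXIT | p1:(0,4)->(0,5)->EXIT | p2:escaped
Exit steps: [3, 3, 2]
First to escape: p2 at step 2

Answer: 2 2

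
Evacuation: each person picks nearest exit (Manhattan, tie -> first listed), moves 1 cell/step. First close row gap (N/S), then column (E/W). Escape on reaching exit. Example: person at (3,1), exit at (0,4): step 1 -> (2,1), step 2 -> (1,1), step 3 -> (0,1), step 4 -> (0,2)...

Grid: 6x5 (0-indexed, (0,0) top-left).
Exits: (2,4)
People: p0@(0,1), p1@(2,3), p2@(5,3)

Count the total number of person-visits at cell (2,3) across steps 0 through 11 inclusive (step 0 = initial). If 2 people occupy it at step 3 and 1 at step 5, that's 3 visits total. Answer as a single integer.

Answer: 3

Derivation:
Step 0: p0@(0,1) p1@(2,3) p2@(5,3) -> at (2,3): 1 [p1], cum=1
Step 1: p0@(1,1) p1@ESC p2@(4,3) -> at (2,3): 0 [-], cum=1
Step 2: p0@(2,1) p1@ESC p2@(3,3) -> at (2,3): 0 [-], cum=1
Step 3: p0@(2,2) p1@ESC p2@(2,3) -> at (2,3): 1 [p2], cum=2
Step 4: p0@(2,3) p1@ESC p2@ESC -> at (2,3): 1 [p0], cum=3
Step 5: p0@ESC p1@ESC p2@ESC -> at (2,3): 0 [-], cum=3
Total visits = 3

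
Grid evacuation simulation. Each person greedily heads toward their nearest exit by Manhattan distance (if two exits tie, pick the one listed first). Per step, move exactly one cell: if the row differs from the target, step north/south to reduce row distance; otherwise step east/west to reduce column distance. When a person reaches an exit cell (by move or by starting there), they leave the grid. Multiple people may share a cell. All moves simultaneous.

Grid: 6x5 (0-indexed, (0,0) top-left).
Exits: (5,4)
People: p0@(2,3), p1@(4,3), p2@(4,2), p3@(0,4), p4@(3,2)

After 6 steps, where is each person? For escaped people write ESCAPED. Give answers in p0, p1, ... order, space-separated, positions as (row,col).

Step 1: p0:(2,3)->(3,3) | p1:(4,3)->(5,3) | p2:(4,2)->(5,2) | p3:(0,4)->(1,4) | p4:(3,2)->(4,2)
Step 2: p0:(3,3)->(4,3) | p1:(5,3)->(5,4)->EXIT | p2:(5,2)->(5,3) | p3:(1,4)->(2,4) | p4:(4,2)->(5,2)
Step 3: p0:(4,3)->(5,3) | p1:escaped | p2:(5,3)->(5,4)->EXIT | p3:(2,4)->(3,4) | p4:(5,2)->(5,3)
Step 4: p0:(5,3)->(5,4)->EXIT | p1:escaped | p2:escaped | p3:(3,4)->(4,4) | p4:(5,3)->(5,4)->EXIT
Step 5: p0:escaped | p1:escaped | p2:escaped | p3:(4,4)->(5,4)->EXIT | p4:escaped

ESCAPED ESCAPED ESCAPED ESCAPED ESCAPED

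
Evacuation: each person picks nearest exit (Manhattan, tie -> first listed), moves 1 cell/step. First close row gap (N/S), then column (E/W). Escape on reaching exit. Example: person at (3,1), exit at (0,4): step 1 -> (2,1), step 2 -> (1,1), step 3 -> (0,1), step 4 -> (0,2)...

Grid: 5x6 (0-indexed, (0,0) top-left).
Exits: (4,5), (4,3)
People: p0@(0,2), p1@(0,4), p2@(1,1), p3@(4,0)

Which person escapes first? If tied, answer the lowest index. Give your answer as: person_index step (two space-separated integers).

Answer: 3 3

Derivation:
Step 1: p0:(0,2)->(1,2) | p1:(0,4)->(1,4) | p2:(1,1)->(2,1) | p3:(4,0)->(4,1)
Step 2: p0:(1,2)->(2,2) | p1:(1,4)->(2,4) | p2:(2,1)->(3,1) | p3:(4,1)->(4,2)
Step 3: p0:(2,2)->(3,2) | p1:(2,4)->(3,4) | p2:(3,1)->(4,1) | p3:(4,2)->(4,3)->EXIT
Step 4: p0:(3,2)->(4,2) | p1:(3,4)->(4,4) | p2:(4,1)->(4,2) | p3:escaped
Step 5: p0:(4,2)->(4,3)->EXIT | p1:(4,4)->(4,5)->EXIT | p2:(4,2)->(4,3)->EXIT | p3:escaped
Exit steps: [5, 5, 5, 3]
First to escape: p3 at step 3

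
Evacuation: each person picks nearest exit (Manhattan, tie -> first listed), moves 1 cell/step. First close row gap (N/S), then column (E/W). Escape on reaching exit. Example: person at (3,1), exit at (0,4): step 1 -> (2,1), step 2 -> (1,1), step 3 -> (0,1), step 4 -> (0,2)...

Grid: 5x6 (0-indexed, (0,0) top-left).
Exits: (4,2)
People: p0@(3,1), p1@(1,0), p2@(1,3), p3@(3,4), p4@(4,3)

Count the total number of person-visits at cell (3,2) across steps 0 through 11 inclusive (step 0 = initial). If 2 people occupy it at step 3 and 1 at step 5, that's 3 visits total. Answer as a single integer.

Step 0: p0@(3,1) p1@(1,0) p2@(1,3) p3@(3,4) p4@(4,3) -> at (3,2): 0 [-], cum=0
Step 1: p0@(4,1) p1@(2,0) p2@(2,3) p3@(4,4) p4@ESC -> at (3,2): 0 [-], cum=0
Step 2: p0@ESC p1@(3,0) p2@(3,3) p3@(4,3) p4@ESC -> at (3,2): 0 [-], cum=0
Step 3: p0@ESC p1@(4,0) p2@(4,3) p3@ESC p4@ESC -> at (3,2): 0 [-], cum=0
Step 4: p0@ESC p1@(4,1) p2@ESC p3@ESC p4@ESC -> at (3,2): 0 [-], cum=0
Step 5: p0@ESC p1@ESC p2@ESC p3@ESC p4@ESC -> at (3,2): 0 [-], cum=0
Total visits = 0

Answer: 0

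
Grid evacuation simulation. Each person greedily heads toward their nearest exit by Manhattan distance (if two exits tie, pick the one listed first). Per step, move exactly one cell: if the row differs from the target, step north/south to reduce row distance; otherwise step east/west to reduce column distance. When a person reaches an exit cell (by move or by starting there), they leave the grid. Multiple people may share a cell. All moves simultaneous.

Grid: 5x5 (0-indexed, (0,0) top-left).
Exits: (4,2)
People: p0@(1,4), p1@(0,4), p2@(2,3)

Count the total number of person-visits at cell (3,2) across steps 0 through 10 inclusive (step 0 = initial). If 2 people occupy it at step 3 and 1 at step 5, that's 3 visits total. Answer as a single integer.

Step 0: p0@(1,4) p1@(0,4) p2@(2,3) -> at (3,2): 0 [-], cum=0
Step 1: p0@(2,4) p1@(1,4) p2@(3,3) -> at (3,2): 0 [-], cum=0
Step 2: p0@(3,4) p1@(2,4) p2@(4,3) -> at (3,2): 0 [-], cum=0
Step 3: p0@(4,4) p1@(3,4) p2@ESC -> at (3,2): 0 [-], cum=0
Step 4: p0@(4,3) p1@(4,4) p2@ESC -> at (3,2): 0 [-], cum=0
Step 5: p0@ESC p1@(4,3) p2@ESC -> at (3,2): 0 [-], cum=0
Step 6: p0@ESC p1@ESC p2@ESC -> at (3,2): 0 [-], cum=0
Total visits = 0

Answer: 0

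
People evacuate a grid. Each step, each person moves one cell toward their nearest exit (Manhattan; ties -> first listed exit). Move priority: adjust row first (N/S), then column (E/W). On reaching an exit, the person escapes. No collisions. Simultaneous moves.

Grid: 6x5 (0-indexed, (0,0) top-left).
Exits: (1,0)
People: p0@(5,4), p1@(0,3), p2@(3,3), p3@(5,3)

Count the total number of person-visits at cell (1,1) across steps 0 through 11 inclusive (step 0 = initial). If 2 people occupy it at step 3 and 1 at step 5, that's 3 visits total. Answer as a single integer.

Step 0: p0@(5,4) p1@(0,3) p2@(3,3) p3@(5,3) -> at (1,1): 0 [-], cum=0
Step 1: p0@(4,4) p1@(1,3) p2@(2,3) p3@(4,3) -> at (1,1): 0 [-], cum=0
Step 2: p0@(3,4) p1@(1,2) p2@(1,3) p3@(3,3) -> at (1,1): 0 [-], cum=0
Step 3: p0@(2,4) p1@(1,1) p2@(1,2) p3@(2,3) -> at (1,1): 1 [p1], cum=1
Step 4: p0@(1,4) p1@ESC p2@(1,1) p3@(1,3) -> at (1,1): 1 [p2], cum=2
Step 5: p0@(1,3) p1@ESC p2@ESC p3@(1,2) -> at (1,1): 0 [-], cum=2
Step 6: p0@(1,2) p1@ESC p2@ESC p3@(1,1) -> at (1,1): 1 [p3], cum=3
Step 7: p0@(1,1) p1@ESC p2@ESC p3@ESC -> at (1,1): 1 [p0], cum=4
Step 8: p0@ESC p1@ESC p2@ESC p3@ESC -> at (1,1): 0 [-], cum=4
Total visits = 4

Answer: 4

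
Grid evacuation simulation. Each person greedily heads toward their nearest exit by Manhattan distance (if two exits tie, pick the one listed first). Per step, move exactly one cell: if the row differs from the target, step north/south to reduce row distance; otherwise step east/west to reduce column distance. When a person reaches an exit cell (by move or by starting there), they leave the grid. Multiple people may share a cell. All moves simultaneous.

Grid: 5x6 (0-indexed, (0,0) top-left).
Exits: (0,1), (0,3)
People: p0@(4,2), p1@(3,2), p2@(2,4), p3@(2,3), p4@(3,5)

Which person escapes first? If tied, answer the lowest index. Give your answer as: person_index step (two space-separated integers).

Step 1: p0:(4,2)->(3,2) | p1:(3,2)->(2,2) | p2:(2,4)->(1,4) | p3:(2,3)->(1,3) | p4:(3,5)->(2,5)
Step 2: p0:(3,2)->(2,2) | p1:(2,2)->(1,2) | p2:(1,4)->(0,4) | p3:(1,3)->(0,3)->EXIT | p4:(2,5)->(1,5)
Step 3: p0:(2,2)->(1,2) | p1:(1,2)->(0,2) | p2:(0,4)->(0,3)->EXIT | p3:escaped | p4:(1,5)->(0,5)
Step 4: p0:(1,2)->(0,2) | p1:(0,2)->(0,1)->EXIT | p2:escaped | p3:escaped | p4:(0,5)->(0,4)
Step 5: p0:(0,2)->(0,1)->EXIT | p1:escaped | p2:escaped | p3:escaped | p4:(0,4)->(0,3)->EXIT
Exit steps: [5, 4, 3, 2, 5]
First to escape: p3 at step 2

Answer: 3 2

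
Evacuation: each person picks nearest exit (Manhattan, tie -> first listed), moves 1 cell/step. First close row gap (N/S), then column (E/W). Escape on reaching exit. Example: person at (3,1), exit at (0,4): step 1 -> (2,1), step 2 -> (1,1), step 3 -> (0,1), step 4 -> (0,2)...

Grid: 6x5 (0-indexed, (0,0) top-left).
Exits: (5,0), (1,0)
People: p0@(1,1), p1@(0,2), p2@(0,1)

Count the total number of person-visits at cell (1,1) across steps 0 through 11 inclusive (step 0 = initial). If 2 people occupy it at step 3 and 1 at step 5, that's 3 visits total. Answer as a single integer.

Step 0: p0@(1,1) p1@(0,2) p2@(0,1) -> at (1,1): 1 [p0], cum=1
Step 1: p0@ESC p1@(1,2) p2@(1,1) -> at (1,1): 1 [p2], cum=2
Step 2: p0@ESC p1@(1,1) p2@ESC -> at (1,1): 1 [p1], cum=3
Step 3: p0@ESC p1@ESC p2@ESC -> at (1,1): 0 [-], cum=3
Total visits = 3

Answer: 3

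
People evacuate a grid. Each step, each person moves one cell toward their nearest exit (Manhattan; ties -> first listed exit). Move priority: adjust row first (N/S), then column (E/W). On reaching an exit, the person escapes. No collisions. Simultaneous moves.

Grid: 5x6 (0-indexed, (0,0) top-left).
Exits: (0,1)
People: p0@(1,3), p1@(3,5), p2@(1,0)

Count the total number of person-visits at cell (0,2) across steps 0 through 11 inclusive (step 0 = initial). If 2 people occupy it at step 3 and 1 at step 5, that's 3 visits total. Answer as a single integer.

Step 0: p0@(1,3) p1@(3,5) p2@(1,0) -> at (0,2): 0 [-], cum=0
Step 1: p0@(0,3) p1@(2,5) p2@(0,0) -> at (0,2): 0 [-], cum=0
Step 2: p0@(0,2) p1@(1,5) p2@ESC -> at (0,2): 1 [p0], cum=1
Step 3: p0@ESC p1@(0,5) p2@ESC -> at (0,2): 0 [-], cum=1
Step 4: p0@ESC p1@(0,4) p2@ESC -> at (0,2): 0 [-], cum=1
Step 5: p0@ESC p1@(0,3) p2@ESC -> at (0,2): 0 [-], cum=1
Step 6: p0@ESC p1@(0,2) p2@ESC -> at (0,2): 1 [p1], cum=2
Step 7: p0@ESC p1@ESC p2@ESC -> at (0,2): 0 [-], cum=2
Total visits = 2

Answer: 2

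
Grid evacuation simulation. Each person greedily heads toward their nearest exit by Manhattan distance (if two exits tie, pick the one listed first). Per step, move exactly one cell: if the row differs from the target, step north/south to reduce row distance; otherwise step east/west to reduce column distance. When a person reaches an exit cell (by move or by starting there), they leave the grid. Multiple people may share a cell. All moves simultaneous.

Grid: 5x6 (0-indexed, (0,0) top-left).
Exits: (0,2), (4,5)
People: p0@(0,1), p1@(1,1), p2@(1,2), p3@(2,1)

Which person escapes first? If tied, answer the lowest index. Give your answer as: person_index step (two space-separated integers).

Answer: 0 1

Derivation:
Step 1: p0:(0,1)->(0,2)->EXIT | p1:(1,1)->(0,1) | p2:(1,2)->(0,2)->EXIT | p3:(2,1)->(1,1)
Step 2: p0:escaped | p1:(0,1)->(0,2)->EXIT | p2:escaped | p3:(1,1)->(0,1)
Step 3: p0:escaped | p1:escaped | p2:escaped | p3:(0,1)->(0,2)->EXIT
Exit steps: [1, 2, 1, 3]
First to escape: p0 at step 1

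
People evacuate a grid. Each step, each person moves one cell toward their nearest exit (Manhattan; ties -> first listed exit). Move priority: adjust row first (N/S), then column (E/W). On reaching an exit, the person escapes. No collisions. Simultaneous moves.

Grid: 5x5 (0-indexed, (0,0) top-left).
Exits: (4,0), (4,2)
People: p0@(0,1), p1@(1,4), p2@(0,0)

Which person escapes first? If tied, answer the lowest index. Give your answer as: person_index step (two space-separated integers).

Answer: 2 4

Derivation:
Step 1: p0:(0,1)->(1,1) | p1:(1,4)->(2,4) | p2:(0,0)->(1,0)
Step 2: p0:(1,1)->(2,1) | p1:(2,4)->(3,4) | p2:(1,0)->(2,0)
Step 3: p0:(2,1)->(3,1) | p1:(3,4)->(4,4) | p2:(2,0)->(3,0)
Step 4: p0:(3,1)->(4,1) | p1:(4,4)->(4,3) | p2:(3,0)->(4,0)->EXIT
Step 5: p0:(4,1)->(4,0)->EXIT | p1:(4,3)->(4,2)->EXIT | p2:escaped
Exit steps: [5, 5, 4]
First to escape: p2 at step 4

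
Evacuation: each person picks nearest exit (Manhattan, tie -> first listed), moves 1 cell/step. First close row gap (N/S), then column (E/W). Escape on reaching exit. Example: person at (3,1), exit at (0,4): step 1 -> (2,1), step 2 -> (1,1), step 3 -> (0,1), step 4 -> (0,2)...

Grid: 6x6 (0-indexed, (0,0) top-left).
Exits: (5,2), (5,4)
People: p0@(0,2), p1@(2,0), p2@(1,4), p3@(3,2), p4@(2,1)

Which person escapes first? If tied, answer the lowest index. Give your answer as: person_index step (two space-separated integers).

Answer: 3 2

Derivation:
Step 1: p0:(0,2)->(1,2) | p1:(2,0)->(3,0) | p2:(1,4)->(2,4) | p3:(3,2)->(4,2) | p4:(2,1)->(3,1)
Step 2: p0:(1,2)->(2,2) | p1:(3,0)->(4,0) | p2:(2,4)->(3,4) | p3:(4,2)->(5,2)->EXIT | p4:(3,1)->(4,1)
Step 3: p0:(2,2)->(3,2) | p1:(4,0)->(5,0) | p2:(3,4)->(4,4) | p3:escaped | p4:(4,1)->(5,1)
Step 4: p0:(3,2)->(4,2) | p1:(5,0)->(5,1) | p2:(4,4)->(5,4)->EXIT | p3:escaped | p4:(5,1)->(5,2)->EXIT
Step 5: p0:(4,2)->(5,2)->EXIT | p1:(5,1)->(5,2)->EXIT | p2:escaped | p3:escaped | p4:escaped
Exit steps: [5, 5, 4, 2, 4]
First to escape: p3 at step 2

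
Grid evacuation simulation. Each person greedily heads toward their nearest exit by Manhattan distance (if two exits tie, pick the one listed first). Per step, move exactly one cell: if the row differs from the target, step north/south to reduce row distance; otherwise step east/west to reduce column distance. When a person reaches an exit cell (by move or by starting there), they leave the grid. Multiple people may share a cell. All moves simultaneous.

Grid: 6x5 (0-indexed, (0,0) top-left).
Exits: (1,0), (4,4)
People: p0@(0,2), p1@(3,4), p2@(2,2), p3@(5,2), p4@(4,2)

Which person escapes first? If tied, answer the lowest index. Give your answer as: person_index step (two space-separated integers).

Answer: 1 1

Derivation:
Step 1: p0:(0,2)->(1,2) | p1:(3,4)->(4,4)->EXIT | p2:(2,2)->(1,2) | p3:(5,2)->(4,2) | p4:(4,2)->(4,3)
Step 2: p0:(1,2)->(1,1) | p1:escaped | p2:(1,2)->(1,1) | p3:(4,2)->(4,3) | p4:(4,3)->(4,4)->EXIT
Step 3: p0:(1,1)->(1,0)->EXIT | p1:escaped | p2:(1,1)->(1,0)->EXIT | p3:(4,3)->(4,4)->EXIT | p4:escaped
Exit steps: [3, 1, 3, 3, 2]
First to escape: p1 at step 1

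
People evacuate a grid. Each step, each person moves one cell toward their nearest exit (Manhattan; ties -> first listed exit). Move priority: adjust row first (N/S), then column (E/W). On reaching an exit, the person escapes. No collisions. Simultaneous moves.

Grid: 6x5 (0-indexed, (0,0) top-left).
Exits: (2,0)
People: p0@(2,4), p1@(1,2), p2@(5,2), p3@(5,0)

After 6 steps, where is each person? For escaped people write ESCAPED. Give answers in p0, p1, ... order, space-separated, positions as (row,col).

Step 1: p0:(2,4)->(2,3) | p1:(1,2)->(2,2) | p2:(5,2)->(4,2) | p3:(5,0)->(4,0)
Step 2: p0:(2,3)->(2,2) | p1:(2,2)->(2,1) | p2:(4,2)->(3,2) | p3:(4,0)->(3,0)
Step 3: p0:(2,2)->(2,1) | p1:(2,1)->(2,0)->EXIT | p2:(3,2)->(2,2) | p3:(3,0)->(2,0)->EXIT
Step 4: p0:(2,1)->(2,0)->EXIT | p1:escaped | p2:(2,2)->(2,1) | p3:escaped
Step 5: p0:escaped | p1:escaped | p2:(2,1)->(2,0)->EXIT | p3:escaped

ESCAPED ESCAPED ESCAPED ESCAPED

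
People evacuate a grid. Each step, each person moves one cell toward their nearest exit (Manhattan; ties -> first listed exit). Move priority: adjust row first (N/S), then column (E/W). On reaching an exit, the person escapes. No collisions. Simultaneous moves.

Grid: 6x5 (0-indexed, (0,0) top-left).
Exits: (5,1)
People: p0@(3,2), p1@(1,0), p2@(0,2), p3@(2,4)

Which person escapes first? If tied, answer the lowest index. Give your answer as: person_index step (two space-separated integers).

Answer: 0 3

Derivation:
Step 1: p0:(3,2)->(4,2) | p1:(1,0)->(2,0) | p2:(0,2)->(1,2) | p3:(2,4)->(3,4)
Step 2: p0:(4,2)->(5,2) | p1:(2,0)->(3,0) | p2:(1,2)->(2,2) | p3:(3,4)->(4,4)
Step 3: p0:(5,2)->(5,1)->EXIT | p1:(3,0)->(4,0) | p2:(2,2)->(3,2) | p3:(4,4)->(5,4)
Step 4: p0:escaped | p1:(4,0)->(5,0) | p2:(3,2)->(4,2) | p3:(5,4)->(5,3)
Step 5: p0:escaped | p1:(5,0)->(5,1)->EXIT | p2:(4,2)->(5,2) | p3:(5,3)->(5,2)
Step 6: p0:escaped | p1:escaped | p2:(5,2)->(5,1)->EXIT | p3:(5,2)->(5,1)->EXIT
Exit steps: [3, 5, 6, 6]
First to escape: p0 at step 3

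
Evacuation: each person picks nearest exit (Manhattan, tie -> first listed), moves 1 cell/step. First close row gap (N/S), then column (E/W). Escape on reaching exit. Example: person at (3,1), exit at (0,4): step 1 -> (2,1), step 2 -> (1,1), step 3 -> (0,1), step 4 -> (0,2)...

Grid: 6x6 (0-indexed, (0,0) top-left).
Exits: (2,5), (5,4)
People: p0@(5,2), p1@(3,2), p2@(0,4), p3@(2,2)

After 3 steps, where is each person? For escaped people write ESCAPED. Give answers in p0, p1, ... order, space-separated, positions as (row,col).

Step 1: p0:(5,2)->(5,3) | p1:(3,2)->(2,2) | p2:(0,4)->(1,4) | p3:(2,2)->(2,3)
Step 2: p0:(5,3)->(5,4)->EXIT | p1:(2,2)->(2,3) | p2:(1,4)->(2,4) | p3:(2,3)->(2,4)
Step 3: p0:escaped | p1:(2,3)->(2,4) | p2:(2,4)->(2,5)->EXIT | p3:(2,4)->(2,5)->EXIT

ESCAPED (2,4) ESCAPED ESCAPED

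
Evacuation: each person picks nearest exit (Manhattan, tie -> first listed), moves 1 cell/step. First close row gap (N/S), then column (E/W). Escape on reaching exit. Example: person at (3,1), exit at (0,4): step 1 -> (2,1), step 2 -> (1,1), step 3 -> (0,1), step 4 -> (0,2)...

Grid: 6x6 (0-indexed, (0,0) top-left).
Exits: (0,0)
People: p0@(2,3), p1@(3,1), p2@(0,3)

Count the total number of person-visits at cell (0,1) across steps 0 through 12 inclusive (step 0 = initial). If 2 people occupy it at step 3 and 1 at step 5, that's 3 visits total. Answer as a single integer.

Answer: 3

Derivation:
Step 0: p0@(2,3) p1@(3,1) p2@(0,3) -> at (0,1): 0 [-], cum=0
Step 1: p0@(1,3) p1@(2,1) p2@(0,2) -> at (0,1): 0 [-], cum=0
Step 2: p0@(0,3) p1@(1,1) p2@(0,1) -> at (0,1): 1 [p2], cum=1
Step 3: p0@(0,2) p1@(0,1) p2@ESC -> at (0,1): 1 [p1], cum=2
Step 4: p0@(0,1) p1@ESC p2@ESC -> at (0,1): 1 [p0], cum=3
Step 5: p0@ESC p1@ESC p2@ESC -> at (0,1): 0 [-], cum=3
Total visits = 3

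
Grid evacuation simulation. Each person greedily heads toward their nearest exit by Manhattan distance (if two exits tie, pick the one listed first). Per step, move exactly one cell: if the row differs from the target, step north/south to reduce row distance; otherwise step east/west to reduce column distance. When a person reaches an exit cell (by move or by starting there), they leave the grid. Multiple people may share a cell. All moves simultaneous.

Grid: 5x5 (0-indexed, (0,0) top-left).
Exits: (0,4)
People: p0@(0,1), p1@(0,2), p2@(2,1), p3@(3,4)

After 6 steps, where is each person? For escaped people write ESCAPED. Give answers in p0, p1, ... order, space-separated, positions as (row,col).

Step 1: p0:(0,1)->(0,2) | p1:(0,2)->(0,3) | p2:(2,1)->(1,1) | p3:(3,4)->(2,4)
Step 2: p0:(0,2)->(0,3) | p1:(0,3)->(0,4)->EXIT | p2:(1,1)->(0,1) | p3:(2,4)->(1,4)
Step 3: p0:(0,3)->(0,4)->EXIT | p1:escaped | p2:(0,1)->(0,2) | p3:(1,4)->(0,4)->EXIT
Step 4: p0:escaped | p1:escaped | p2:(0,2)->(0,3) | p3:escaped
Step 5: p0:escaped | p1:escaped | p2:(0,3)->(0,4)->EXIT | p3:escaped

ESCAPED ESCAPED ESCAPED ESCAPED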